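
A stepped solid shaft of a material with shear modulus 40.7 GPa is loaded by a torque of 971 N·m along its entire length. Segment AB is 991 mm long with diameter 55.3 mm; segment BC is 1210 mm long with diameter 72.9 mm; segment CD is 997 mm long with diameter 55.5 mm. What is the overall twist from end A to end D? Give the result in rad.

J_AB = π(0.0553)⁴/32 = 9.18×10^-7 m⁴; J_BC = π(0.0729)⁴/32 = 2.77×10^-6 m⁴; J_CD = π(0.0555)⁴/32 = 9.31×10^-7 m⁴.
θ = (T/G)·Σ L_i/J_i = (971.0/40.7×10⁹)·(0.991/9.18×10^-7 + 1.21/2.77×10^-6 + 0.997/9.31×10^-7) = 0.06170 rad.

0.0617 rad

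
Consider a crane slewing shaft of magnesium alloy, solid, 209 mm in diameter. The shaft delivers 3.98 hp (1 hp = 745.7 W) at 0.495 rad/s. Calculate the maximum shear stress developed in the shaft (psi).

ω = 0.495 rad/s, so T = P/ω = 3.98×745.7 / 0.4950 = 5996 N·m.
J = πd⁴/32 = π(0.209)⁴/32 = 1.873×10^-4 m⁴.
τ_max = T·r/J = 5996 × 0.104 / 1.873×10^-4 = 3.345×10^6 Pa.

485 psi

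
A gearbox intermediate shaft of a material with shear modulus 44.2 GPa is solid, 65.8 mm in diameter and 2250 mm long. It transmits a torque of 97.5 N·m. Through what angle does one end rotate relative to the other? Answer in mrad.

J = πd⁴/32 = π(0.0658)⁴/32 = 1.840×10^-6 m⁴.
θ = T·L/(G·J) = 97.50 × 2.25 / (44.2×10⁹ × 1.840×10^-6) = 2.697×10^-3 rad.

2.70 mrad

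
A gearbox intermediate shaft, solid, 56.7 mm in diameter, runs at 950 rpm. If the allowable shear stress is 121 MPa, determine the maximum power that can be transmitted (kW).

431 kW

J = πd⁴/32 = π(0.0567)⁴/32 = 1.015×10^-6 m⁴.
T_max = τ_allow·J/r = 1.21×10^8 × 1.015×10^-6 / 0.0284 = 4331 N·m.
ω = 2π·950/60 = 99.48 rad/s, so P_max = T_max·ω = 4.308×10^5 W.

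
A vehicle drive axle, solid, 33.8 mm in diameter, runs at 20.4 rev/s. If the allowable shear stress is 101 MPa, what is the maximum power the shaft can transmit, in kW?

J = πd⁴/32 = π(0.0338)⁴/32 = 1.281×10^-7 m⁴.
T_max = τ_allow·J/r = 1.01×10^8 × 1.281×10^-7 / 0.0169 = 765.8 N·m.
ω = 2π·20.4 = 128.2 rad/s, so P_max = T_max·ω = 9.815×10^4 W.

98.2 kW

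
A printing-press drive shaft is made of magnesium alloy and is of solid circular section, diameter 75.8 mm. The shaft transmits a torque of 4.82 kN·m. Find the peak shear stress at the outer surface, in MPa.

J = πd⁴/32 = π(0.0758)⁴/32 = 3.241×10^-6 m⁴.
τ_max = T·r/J = 4820 × 0.0379 / 3.241×10^-6 = 5.637×10^7 Pa.

56.4 MPa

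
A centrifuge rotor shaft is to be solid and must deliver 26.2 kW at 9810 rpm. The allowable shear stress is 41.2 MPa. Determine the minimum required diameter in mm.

ω = 2π·9810/60 = 1027 rad/s, so T = P/ω = 26.2×10³ / 1027 = 25.50 N·m.
For a solid shaft τ_max = 16T/(πd³), so d = (16T/(π τ_allow))^(1/3) = (16·25.50/(π·4.12×10^7))^(1/3) = 0.01466 m.

14.7 mm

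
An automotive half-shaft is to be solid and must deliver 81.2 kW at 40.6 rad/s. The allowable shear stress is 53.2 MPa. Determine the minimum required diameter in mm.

ω = 40.6 rad/s, so T = P/ω = 81.2×10³ / 40.60 = 2000 N·m.
For a solid shaft τ_max = 16T/(πd³), so d = (16T/(π τ_allow))^(1/3) = (16·2000/(π·5.32×10^7))^(1/3) = 0.05764 m.

57.6 mm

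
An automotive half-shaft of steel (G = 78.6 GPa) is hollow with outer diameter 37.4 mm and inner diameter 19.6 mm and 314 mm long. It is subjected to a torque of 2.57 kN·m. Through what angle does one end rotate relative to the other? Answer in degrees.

3.31°

J = π(d_o⁴ − d_i⁴)/32 = π(0.0374⁴ − 0.0196⁴)/32 = 1.776×10^-7 m⁴.
θ = T·L/(G·J) = 2570 × 0.314 / (78.6×10⁹ × 1.776×10^-7) = 0.05781 rad.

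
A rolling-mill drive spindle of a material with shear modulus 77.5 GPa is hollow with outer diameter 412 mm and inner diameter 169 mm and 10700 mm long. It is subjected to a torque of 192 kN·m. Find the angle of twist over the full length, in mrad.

J = π(d_o⁴ − d_i⁴)/32 = π(0.412⁴ − 0.169⁴)/32 = 2.749×10^-3 m⁴.
θ = T·L/(G·J) = 192000 × 10.7 / (77.5×10⁹ × 2.749×10^-3) = 9.644×10^-3 rad.

9.64 mrad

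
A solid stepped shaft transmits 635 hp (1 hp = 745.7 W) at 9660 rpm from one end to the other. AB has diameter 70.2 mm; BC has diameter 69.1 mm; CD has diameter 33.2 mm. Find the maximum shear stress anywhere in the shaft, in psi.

ω = 2π·9660/60 = 1012 rad/s, so T = P/ω = 635×745.7 / 1012 = 468.1 N·m.
Under the same torque, τ_max = 16T/(πd³) is largest where d is smallest — segment CD (d = 33.2 mm).
τ_max = 16·468.1/(π·(0.0332)³) = 6.515×10^7 Pa.

9450 psi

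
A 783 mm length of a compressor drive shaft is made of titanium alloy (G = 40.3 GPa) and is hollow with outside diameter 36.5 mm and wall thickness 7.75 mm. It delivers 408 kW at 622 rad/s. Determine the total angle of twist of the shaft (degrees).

4.71°

ω = 622 rad/s, so T = P/ω = 408×10³ / 622.0 = 655.9 N·m.
J = π(d_o⁴ − d_i⁴)/32 = π(0.0365⁴ − 0.0210⁴)/32 = 1.552×10^-7 m⁴.
θ = T·L/(G·J) = 655.9 × 0.783 / (40.3×10⁹ × 1.552×10^-7) = 0.08214 rad.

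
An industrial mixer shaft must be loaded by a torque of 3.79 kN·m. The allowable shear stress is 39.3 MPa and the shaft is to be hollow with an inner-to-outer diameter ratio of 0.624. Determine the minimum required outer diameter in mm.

For a hollow shaft with d_i/d_o = 0.624: τ_max = 16T/(π d_o³ (1−k⁴)), so d_o = [16T/(π τ_allow (1−k⁴))]^(1/3) = [16·3790/(π·3.93×10^7·0.8484)]^(1/3) = 0.08334 m.

83.3 mm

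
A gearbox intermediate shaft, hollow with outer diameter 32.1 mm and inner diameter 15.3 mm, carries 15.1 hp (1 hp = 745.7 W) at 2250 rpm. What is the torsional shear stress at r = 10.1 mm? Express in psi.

ω = 2π·2250/60 = 235.6 rad/s, so T = P/ω = 15.1×745.7 / 235.6 = 47.79 N·m.
J = π(d_o⁴ − d_i⁴)/32 = π(0.0321⁴ − 0.0153⁴)/32 = 9.886×10^-8 m⁴.
Shear stress varies linearly with radius: τ = T·r/J = 47.79 × 0.0101 / 9.886×10^-8 = 4.883×10^6 Pa.

708 psi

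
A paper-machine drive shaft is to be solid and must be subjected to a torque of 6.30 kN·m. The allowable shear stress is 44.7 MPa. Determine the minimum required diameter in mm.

For a solid shaft τ_max = 16T/(πd³), so d = (16T/(π τ_allow))^(1/3) = (16·6300/(π·4.47×10^7))^(1/3) = 0.08954 m.

89.5 mm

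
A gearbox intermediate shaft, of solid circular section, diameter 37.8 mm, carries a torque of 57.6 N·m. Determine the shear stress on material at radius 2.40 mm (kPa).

690 kPa

J = πd⁴/32 = π(0.0378)⁴/32 = 2.004×10^-7 m⁴.
Shear stress varies linearly with radius: τ = T·r/J = 57.60 × 0.00240 / 2.004×10^-7 = 6.897×10^5 Pa.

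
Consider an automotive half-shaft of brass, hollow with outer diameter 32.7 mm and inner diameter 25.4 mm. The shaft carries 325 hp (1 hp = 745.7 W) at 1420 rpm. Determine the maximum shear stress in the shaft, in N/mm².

ω = 2π·1420/60 = 148.7 rad/s, so T = P/ω = 325×745.7 / 148.7 = 1630 N·m.
J = π(d_o⁴ − d_i⁴)/32 = π(0.0327⁴ − 0.0254⁴)/32 = 7.139×10^-8 m⁴.
τ_max = T·r/J = 1630 × 0.0163 / 7.139×10^-8 = 3.733×10^8 Pa.

373 N/mm²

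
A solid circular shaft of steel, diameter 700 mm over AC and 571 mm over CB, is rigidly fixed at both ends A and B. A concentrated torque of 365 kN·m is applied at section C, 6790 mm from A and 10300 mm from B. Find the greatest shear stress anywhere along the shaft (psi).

Compatibility: T_A·a/J_AC = T_B·b/J_CB with T_A + T_B = T₀.
J_AC = 0.0236 m⁴, J_CB = 0.0104 m⁴, so T_A = T₀·(J_AC/a)/((J_AC/a)+(J_CB/b)) = 282500 N·m, T_B = 82460 N·m.
τ in each portion: τ_AC = 4.20×10^6 Pa, τ_CB = 2.26×10^6 Pa; maximum is in AC.
τ_max = T_AC·r/J = 282500·0.350/0.0236 = 4.195×10^6 Pa.

608 psi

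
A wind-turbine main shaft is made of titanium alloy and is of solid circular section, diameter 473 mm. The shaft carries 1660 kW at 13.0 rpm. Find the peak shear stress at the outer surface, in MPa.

ω = 2π·13.0/60 = 1.361 rad/s, so T = P/ω = 1660×10³ / 1.361 = 1.219e6 N·m.
J = πd⁴/32 = π(0.473)⁴/32 = 4.914×10^-3 m⁴.
τ_max = T·r/J = 1.219e6 × 0.236 / 4.914×10^-3 = 5.868×10^7 Pa.

58.7 MPa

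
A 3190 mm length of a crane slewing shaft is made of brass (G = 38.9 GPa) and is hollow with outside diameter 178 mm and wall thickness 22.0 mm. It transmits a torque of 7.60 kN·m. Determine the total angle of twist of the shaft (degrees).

J = π(d_o⁴ − d_i⁴)/32 = π(0.178⁴ − 0.134⁴)/32 = 6.690×10^-5 m⁴.
θ = T·L/(G·J) = 7600 × 3.19 / (38.9×10⁹ × 6.690×10^-5) = 9.316×10^-3 rad.

0.534°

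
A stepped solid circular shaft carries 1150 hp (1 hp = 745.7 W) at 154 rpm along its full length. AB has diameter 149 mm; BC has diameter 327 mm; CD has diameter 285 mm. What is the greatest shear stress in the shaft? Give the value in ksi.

11.9 ksi

ω = 2π·154/60 = 16.13 rad/s, so T = P/ω = 1150×745.7 / 16.13 = 53180 N·m.
Under the same torque, τ_max = 16T/(πd³) is largest where d is smallest — segment AB (d = 149 mm).
τ_max = 16·53180/(π·(0.149)³) = 8.187×10^7 Pa.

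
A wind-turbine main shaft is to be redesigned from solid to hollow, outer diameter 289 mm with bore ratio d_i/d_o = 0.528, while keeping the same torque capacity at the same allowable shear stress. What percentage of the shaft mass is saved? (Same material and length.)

23.9 %

Equal τ_max and T ⇒ the solid shaft needs d_s³ = d_o³(1−k⁴), so d_s = 289·(1−0.528⁴)^(1/3) = 281.3 mm.
Area ratio A_h/A_s = d_o²(1−k²)/d_s² = (1−k²)/(1−k⁴)^(2/3) = 0.7612.
Mass saving = 1 − 0.7612 = 23.9 %.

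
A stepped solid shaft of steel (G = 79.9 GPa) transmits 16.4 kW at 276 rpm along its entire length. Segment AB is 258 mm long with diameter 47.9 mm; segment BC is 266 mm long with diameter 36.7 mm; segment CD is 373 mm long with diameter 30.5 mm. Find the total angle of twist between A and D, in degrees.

ω = 2π·276/60 = 28.90 rad/s, so T = P/ω = 16.4×10³ / 28.90 = 567.4 N·m.
J_AB = π(0.0479)⁴/32 = 5.17×10^-7 m⁴; J_BC = π(0.0367)⁴/32 = 1.78×10^-7 m⁴; J_CD = π(0.0305)⁴/32 = 8.50×10^-8 m⁴.
θ = (T/G)·Σ L_i/J_i = (567.4/79.9×10⁹)·(0.258/5.17×10^-7 + 0.266/1.78×10^-7 + 0.373/8.50×10^-8) = 0.04533 rad.

2.60°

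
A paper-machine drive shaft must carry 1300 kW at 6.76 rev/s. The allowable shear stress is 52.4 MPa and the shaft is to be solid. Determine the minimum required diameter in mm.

144 mm

ω = 2π·6.76 = 42.47 rad/s, so T = P/ω = 1300×10³ / 42.47 = 30610 N·m.
For a solid shaft τ_max = 16T/(πd³), so d = (16T/(π τ_allow))^(1/3) = (16·30610/(π·5.24×10^7))^(1/3) = 0.1438 m.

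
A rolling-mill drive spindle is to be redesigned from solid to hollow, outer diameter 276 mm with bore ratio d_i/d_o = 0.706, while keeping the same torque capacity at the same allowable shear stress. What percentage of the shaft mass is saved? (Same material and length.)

39.3 %

Equal τ_max and T ⇒ the solid shaft needs d_s³ = d_o³(1−k⁴), so d_s = 276·(1−0.706⁴)^(1/3) = 250.9 mm.
Area ratio A_h/A_s = d_o²(1−k²)/d_s² = (1−k²)/(1−k⁴)^(2/3) = 0.6068.
Mass saving = 1 − 0.6068 = 39.3 %.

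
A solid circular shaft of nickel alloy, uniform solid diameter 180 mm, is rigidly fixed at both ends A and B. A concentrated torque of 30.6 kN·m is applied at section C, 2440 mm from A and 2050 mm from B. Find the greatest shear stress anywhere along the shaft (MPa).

With uniform GJ and both ends fixed, compatibility θ_AC = θ_CB gives T_A·a = T_B·b, together with T_A + T_B = T₀.
T_A = T₀·b/(a+b) = 30600·2050/4490 = 13970 N·m; T_B = 16630 N·m.
τ in each portion: τ_AC = 1.22×10^7 Pa, τ_CB = 1.45×10^7 Pa; maximum is in CB.
τ_max = T_CB·r/J = 16630·0.0900/1.03×10^-4 = 1.452×10^7 Pa.

14.5 MPa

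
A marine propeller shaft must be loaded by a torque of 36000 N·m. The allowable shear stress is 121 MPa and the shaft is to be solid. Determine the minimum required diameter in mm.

115 mm

For a solid shaft τ_max = 16T/(πd³), so d = (16T/(π τ_allow))^(1/3) = (16·36000/(π·1.21×10^8))^(1/3) = 0.1149 m.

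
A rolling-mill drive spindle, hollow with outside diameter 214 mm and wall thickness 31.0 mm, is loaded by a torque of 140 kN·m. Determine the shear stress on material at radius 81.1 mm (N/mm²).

74.0 N/mm²

J = π(d_o⁴ − d_i⁴)/32 = π(0.214⁴ − 0.152⁴)/32 = 1.535×10^-4 m⁴.
Shear stress varies linearly with radius: τ = T·r/J = 140000 × 0.0811 / 1.535×10^-4 = 7.397×10^7 Pa.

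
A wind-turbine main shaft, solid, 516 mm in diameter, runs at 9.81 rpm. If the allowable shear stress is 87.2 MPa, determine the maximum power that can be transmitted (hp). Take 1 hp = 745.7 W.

3240 hp

J = πd⁴/32 = π(0.516)⁴/32 = 6.960×10^-3 m⁴.
T_max = τ_allow·J/r = 8.72×10^7 × 6.960×10^-3 / 0.258 = 2.352e6 N·m.
ω = 2π·9.81/60 = 1.027 rad/s, so P_max = T_max·ω = 2.417×10^6 W.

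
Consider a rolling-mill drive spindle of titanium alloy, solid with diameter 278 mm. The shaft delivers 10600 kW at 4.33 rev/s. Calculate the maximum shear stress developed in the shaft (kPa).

92400 kPa

ω = 2π·4.33 = 27.21 rad/s, so T = P/ω = 10600×10³ / 27.21 = 389600 N·m.
J = πd⁴/32 = π(0.278)⁴/32 = 5.864×10^-4 m⁴.
τ_max = T·r/J = 389600 × 0.139 / 5.864×10^-4 = 9.236×10^7 Pa.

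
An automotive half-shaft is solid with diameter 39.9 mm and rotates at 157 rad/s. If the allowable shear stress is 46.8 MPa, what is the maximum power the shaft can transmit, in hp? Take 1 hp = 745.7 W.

J = πd⁴/32 = π(0.0399)⁴/32 = 2.488×10^-7 m⁴.
T_max = τ_allow·J/r = 4.68×10^7 × 2.488×10^-7 / 0.0199 = 583.7 N·m.
ω = 157 rad/s, so P_max = T_max·ω = 9.164×10^4 W.

123 hp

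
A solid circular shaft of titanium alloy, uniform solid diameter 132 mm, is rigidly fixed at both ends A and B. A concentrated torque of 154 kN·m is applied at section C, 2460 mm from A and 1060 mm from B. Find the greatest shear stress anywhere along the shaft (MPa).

238 MPa

With uniform GJ and both ends fixed, compatibility θ_AC = θ_CB gives T_A·a = T_B·b, together with T_A + T_B = T₀.
T_A = T₀·b/(a+b) = 154000·1060/3520 = 46380 N·m; T_B = 107600 N·m.
τ in each portion: τ_AC = 1.03×10^8 Pa, τ_CB = 2.38×10^8 Pa; maximum is in CB.
τ_max = T_CB·r/J = 107600·0.0660/2.98×10^-5 = 2.383×10^8 Pa.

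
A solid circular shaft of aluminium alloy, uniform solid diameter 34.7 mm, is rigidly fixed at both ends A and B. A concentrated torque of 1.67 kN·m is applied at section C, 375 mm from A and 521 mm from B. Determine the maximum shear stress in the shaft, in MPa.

118 MPa

With uniform GJ and both ends fixed, compatibility θ_AC = θ_CB gives T_A·a = T_B·b, together with T_A + T_B = T₀.
T_A = T₀·b/(a+b) = 1670·521/896.0 = 971.1 N·m; T_B = 698.9 N·m.
τ in each portion: τ_AC = 1.18×10^8 Pa, τ_CB = 8.52×10^7 Pa; maximum is in AC.
τ_max = T_AC·r/J = 971.1·0.0174/1.42×10^-7 = 1.184×10^8 Pa.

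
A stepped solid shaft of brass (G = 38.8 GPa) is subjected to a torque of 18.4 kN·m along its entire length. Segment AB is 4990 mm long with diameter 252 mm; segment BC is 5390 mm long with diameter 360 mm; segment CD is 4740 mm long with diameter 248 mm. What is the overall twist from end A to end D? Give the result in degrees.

J_AB = π(0.252)⁴/32 = 3.96×10^-4 m⁴; J_BC = π(0.360)⁴/32 = 1.65×10^-3 m⁴; J_CD = π(0.248)⁴/32 = 3.71×10^-4 m⁴.
θ = (T/G)·Σ L_i/J_i = (18400/38.8×10⁹)·(4.99/3.96×10^-4 + 5.39/1.65×10^-3 + 4.74/3.71×10^-4) = 0.01358 rad.

0.778°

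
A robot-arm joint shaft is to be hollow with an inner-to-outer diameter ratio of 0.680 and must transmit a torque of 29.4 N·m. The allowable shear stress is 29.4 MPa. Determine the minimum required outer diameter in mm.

For a hollow shaft with d_i/d_o = 0.680: τ_max = 16T/(π d_o³ (1−k⁴)), so d_o = [16T/(π τ_allow (1−k⁴))]^(1/3) = [16·29.40/(π·2.94×10^7·0.7862)]^(1/3) = 0.01864 m.

18.6 mm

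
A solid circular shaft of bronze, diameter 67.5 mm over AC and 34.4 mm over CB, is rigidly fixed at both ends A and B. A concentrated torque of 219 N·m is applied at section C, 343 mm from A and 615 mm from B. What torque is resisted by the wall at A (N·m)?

211 N·m

Compatibility: T_A·a/J_AC = T_B·b/J_CB with T_A + T_B = T₀.
J_AC = 2.04×10^-6 m⁴, J_CB = 1.37×10^-7 m⁴, so T_A = T₀·(J_AC/a)/((J_AC/a)+(J_CB/b)) = 211.1 N·m, T_B = 7.940 N·m.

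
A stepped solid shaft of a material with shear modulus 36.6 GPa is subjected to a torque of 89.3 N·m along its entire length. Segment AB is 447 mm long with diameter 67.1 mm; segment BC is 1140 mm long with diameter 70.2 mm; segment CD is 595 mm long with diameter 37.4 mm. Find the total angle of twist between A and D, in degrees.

0.531°

J_AB = π(0.0671)⁴/32 = 1.99×10^-6 m⁴; J_BC = π(0.0702)⁴/32 = 2.38×10^-6 m⁴; J_CD = π(0.0374)⁴/32 = 1.92×10^-7 m⁴.
θ = (T/G)·Σ L_i/J_i = (89.30/36.6×10⁹)·(0.447/1.99×10^-6 + 1.14/2.38×10^-6 + 0.595/1.92×10^-7) = 9.273×10^-3 rad.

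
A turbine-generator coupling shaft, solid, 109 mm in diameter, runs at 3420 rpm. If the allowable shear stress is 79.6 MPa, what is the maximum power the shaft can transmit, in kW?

7250 kW

J = πd⁴/32 = π(0.109)⁴/32 = 1.386×10^-5 m⁴.
T_max = τ_allow·J/r = 7.96×10^7 × 1.386×10^-5 / 0.0545 = 20240 N·m.
ω = 2π·3420/60 = 358.1 rad/s, so P_max = T_max·ω = 7.249×10^6 W.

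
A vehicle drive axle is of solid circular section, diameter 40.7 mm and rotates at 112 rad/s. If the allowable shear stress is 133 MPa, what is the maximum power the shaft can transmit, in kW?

197 kW

J = πd⁴/32 = π(0.0407)⁴/32 = 2.694×10^-7 m⁴.
T_max = τ_allow·J/r = 1.33×10^8 × 2.694×10^-7 / 0.0204 = 1761 N·m.
ω = 112 rad/s, so P_max = T_max·ω = 1.972×10^5 W.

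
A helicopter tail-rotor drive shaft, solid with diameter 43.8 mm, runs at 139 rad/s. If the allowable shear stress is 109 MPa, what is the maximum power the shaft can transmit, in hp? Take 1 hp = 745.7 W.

335 hp

J = πd⁴/32 = π(0.0438)⁴/32 = 3.613×10^-7 m⁴.
T_max = τ_allow·J/r = 1.09×10^8 × 3.613×10^-7 / 0.0219 = 1798 N·m.
ω = 139 rad/s, so P_max = T_max·ω = 2.500×10^5 W.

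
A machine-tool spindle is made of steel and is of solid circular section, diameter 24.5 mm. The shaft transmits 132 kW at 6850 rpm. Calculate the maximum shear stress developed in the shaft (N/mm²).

ω = 2π·6850/60 = 717.3 rad/s, so T = P/ω = 132×10³ / 717.3 = 184.0 N·m.
J = πd⁴/32 = π(0.0245)⁴/32 = 3.537×10^-8 m⁴.
τ_max = T·r/J = 184.0 × 0.0123 / 3.537×10^-8 = 6.373×10^7 Pa.

63.7 N/mm²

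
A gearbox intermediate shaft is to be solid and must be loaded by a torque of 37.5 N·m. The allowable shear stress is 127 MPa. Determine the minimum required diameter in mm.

11.5 mm

For a solid shaft τ_max = 16T/(πd³), so d = (16T/(π τ_allow))^(1/3) = (16·37.50/(π·1.27×10^8))^(1/3) = 0.01146 m.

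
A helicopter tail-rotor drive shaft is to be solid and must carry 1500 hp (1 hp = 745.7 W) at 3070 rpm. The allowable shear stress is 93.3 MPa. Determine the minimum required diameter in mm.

ω = 2π·3070/60 = 321.5 rad/s, so T = P/ω = 1500×745.7 / 321.5 = 3479 N·m.
For a solid shaft τ_max = 16T/(πd³), so d = (16T/(π τ_allow))^(1/3) = (16·3479/(π·9.33×10^7))^(1/3) = 0.05748 m.

57.5 mm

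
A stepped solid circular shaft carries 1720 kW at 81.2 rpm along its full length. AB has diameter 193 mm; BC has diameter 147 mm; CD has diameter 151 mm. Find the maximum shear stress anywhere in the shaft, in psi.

ω = 2π·81.2/60 = 8.503 rad/s, so T = P/ω = 1720×10³ / 8.503 = 202300 N·m.
Under the same torque, τ_max = 16T/(πd³) is largest where d is smallest — segment BC (d = 147 mm).
τ_max = 16·202300/(π·(0.147)³) = 3.243×10^8 Pa.

47000 psi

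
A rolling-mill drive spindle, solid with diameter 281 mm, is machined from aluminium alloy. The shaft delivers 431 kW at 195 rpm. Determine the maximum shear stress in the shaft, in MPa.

ω = 2π·195/60 = 20.42 rad/s, so T = P/ω = 431×10³ / 20.42 = 21110 N·m.
J = πd⁴/32 = π(0.281)⁴/32 = 6.121×10^-4 m⁴.
τ_max = T·r/J = 21110 × 0.141 / 6.121×10^-4 = 4.845×10^6 Pa.

4.84 MPa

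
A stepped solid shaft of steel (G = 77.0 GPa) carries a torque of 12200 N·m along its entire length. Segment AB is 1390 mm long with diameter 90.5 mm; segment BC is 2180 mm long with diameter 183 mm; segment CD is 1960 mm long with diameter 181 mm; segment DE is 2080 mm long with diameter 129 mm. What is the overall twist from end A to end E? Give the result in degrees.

2.96°

J_AB = π(0.0905)⁴/32 = 6.59×10^-6 m⁴; J_BC = π(0.183)⁴/32 = 1.10×10^-4 m⁴; J_CD = π(0.181)⁴/32 = 1.05×10^-4 m⁴; J_DE = π(0.129)⁴/32 = 2.72×10^-5 m⁴.
θ = (T/G)·Σ L_i/J_i = (12200/77.0×10⁹)·(1.39/6.59×10^-6 + 2.18/1.10×10^-4 + 1.96/1.05×10^-4 + 2.08/2.72×10^-5) = 0.05165 rad.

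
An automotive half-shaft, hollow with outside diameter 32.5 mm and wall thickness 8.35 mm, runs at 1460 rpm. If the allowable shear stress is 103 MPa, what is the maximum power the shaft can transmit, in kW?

100 kW

J = π(d_o⁴ − d_i⁴)/32 = π(0.0325⁴ − 0.0158⁴)/32 = 1.034×10^-7 m⁴.
T_max = τ_allow·J/r = 1.03×10^8 × 1.034×10^-7 / 0.0163 = 655.5 N·m.
ω = 2π·1460/60 = 152.9 rad/s, so P_max = T_max·ω = 1.002×10^5 W.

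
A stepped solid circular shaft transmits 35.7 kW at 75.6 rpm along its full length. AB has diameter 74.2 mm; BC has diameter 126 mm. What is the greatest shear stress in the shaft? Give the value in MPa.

56.2 MPa

ω = 2π·75.6/60 = 7.917 rad/s, so T = P/ω = 35.7×10³ / 7.917 = 4509 N·m.
Under the same torque, τ_max = 16T/(πd³) is largest where d is smallest — segment AB (d = 74.2 mm).
τ_max = 16·4509/(π·(0.0742)³) = 5.622×10^7 Pa.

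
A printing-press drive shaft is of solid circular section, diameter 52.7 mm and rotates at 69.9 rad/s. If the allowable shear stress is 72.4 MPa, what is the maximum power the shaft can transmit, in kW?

J = πd⁴/32 = π(0.0527)⁴/32 = 7.573×10^-7 m⁴.
T_max = τ_allow·J/r = 7.24×10^7 × 7.573×10^-7 / 0.0264 = 2081 N·m.
ω = 69.9 rad/s, so P_max = T_max·ω = 1.454×10^5 W.

145 kW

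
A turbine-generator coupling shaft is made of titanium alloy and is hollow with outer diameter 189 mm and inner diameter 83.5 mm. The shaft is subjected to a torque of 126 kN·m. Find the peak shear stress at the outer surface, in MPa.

98.8 MPa

J = π(d_o⁴ − d_i⁴)/32 = π(0.189⁴ − 0.0835⁴)/32 = 1.205×10^-4 m⁴.
τ_max = T·r/J = 126000 × 0.0945 / 1.205×10^-4 = 9.882×10^7 Pa.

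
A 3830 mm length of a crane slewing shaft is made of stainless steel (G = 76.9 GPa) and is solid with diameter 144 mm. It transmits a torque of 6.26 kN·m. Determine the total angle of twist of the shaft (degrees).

J = πd⁴/32 = π(0.144)⁴/32 = 4.221×10^-5 m⁴.
θ = T·L/(G·J) = 6260 × 3.83 / (76.9×10⁹ × 4.221×10^-5) = 7.386×10^-3 rad.

0.423°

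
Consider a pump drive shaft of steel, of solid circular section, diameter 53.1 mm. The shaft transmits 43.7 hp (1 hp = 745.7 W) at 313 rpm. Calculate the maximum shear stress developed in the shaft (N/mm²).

ω = 2π·313/60 = 32.78 rad/s, so T = P/ω = 43.7×745.7 / 32.78 = 994.2 N·m.
J = πd⁴/32 = π(0.0531)⁴/32 = 7.805×10^-7 m⁴.
τ_max = T·r/J = 994.2 × 0.0266 / 7.805×10^-7 = 3.382×10^7 Pa.

33.8 N/mm²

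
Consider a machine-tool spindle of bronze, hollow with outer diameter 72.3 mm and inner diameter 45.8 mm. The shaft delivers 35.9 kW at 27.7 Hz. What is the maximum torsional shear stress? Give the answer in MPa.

3.31 MPa

ω = 2π·27.7 = 174.0 rad/s, so T = P/ω = 35.9×10³ / 174.0 = 206.3 N·m.
J = π(d_o⁴ − d_i⁴)/32 = π(0.0723⁴ − 0.0458⁴)/32 = 2.251×10^-6 m⁴.
τ_max = T·r/J = 206.3 × 0.0362 / 2.251×10^-6 = 3.313×10^6 Pa.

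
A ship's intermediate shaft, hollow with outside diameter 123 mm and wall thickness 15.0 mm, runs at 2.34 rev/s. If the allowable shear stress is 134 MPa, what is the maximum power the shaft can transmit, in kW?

485 kW

J = π(d_o⁴ − d_i⁴)/32 = π(0.123⁴ − 0.0930⁴)/32 = 1.513×10^-5 m⁴.
T_max = τ_allow·J/r = 1.34×10^8 × 1.513×10^-5 / 0.0615 = 32960 N·m.
ω = 2π·2.34 = 14.70 rad/s, so P_max = T_max·ω = 4.846×10^5 W.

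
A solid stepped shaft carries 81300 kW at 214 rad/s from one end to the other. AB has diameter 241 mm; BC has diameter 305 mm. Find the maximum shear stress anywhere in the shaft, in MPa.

ω = 214 rad/s, so T = P/ω = 81300×10³ / 214.0 = 379900 N·m.
Under the same torque, τ_max = 16T/(πd³) is largest where d is smallest — segment AB (d = 241 mm).
τ_max = 16·379900/(π·(0.241)³) = 1.382×10^8 Pa.

138 MPa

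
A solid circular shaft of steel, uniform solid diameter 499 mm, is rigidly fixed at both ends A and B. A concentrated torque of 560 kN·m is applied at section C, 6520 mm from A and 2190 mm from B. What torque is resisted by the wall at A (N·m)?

With uniform GJ and both ends fixed, compatibility θ_AC = θ_CB gives T_A·a = T_B·b, together with T_A + T_B = T₀.
T_A = T₀·b/(a+b) = 560000·2190/8710 = 140800 N·m; T_B = 419200 N·m.

141000 N·m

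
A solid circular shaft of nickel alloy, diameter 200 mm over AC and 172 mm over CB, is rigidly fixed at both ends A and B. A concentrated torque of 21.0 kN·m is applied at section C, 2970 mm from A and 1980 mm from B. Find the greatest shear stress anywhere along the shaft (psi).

Compatibility: T_A·a/J_AC = T_B·b/J_CB with T_A + T_B = T₀.
J_AC = 1.57×10^-4 m⁴, J_CB = 8.59×10^-5 m⁴, so T_A = T₀·(J_AC/a)/((J_AC/a)+(J_CB/b)) = 11540 N·m, T_B = 9465 N·m.
τ in each portion: τ_AC = 7.34×10^6 Pa, τ_CB = 9.47×10^6 Pa; maximum is in CB.
τ_max = T_CB·r/J = 9465·0.0860/8.59×10^-5 = 9.473×10^6 Pa.

1370 psi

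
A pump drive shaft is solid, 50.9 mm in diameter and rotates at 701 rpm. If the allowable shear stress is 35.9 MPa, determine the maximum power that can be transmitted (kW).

68.2 kW

J = πd⁴/32 = π(0.0509)⁴/32 = 6.590×10^-7 m⁴.
T_max = τ_allow·J/r = 3.59×10^7 × 6.590×10^-7 / 0.0255 = 929.6 N·m.
ω = 2π·701/60 = 73.41 rad/s, so P_max = T_max·ω = 6.824×10^4 W.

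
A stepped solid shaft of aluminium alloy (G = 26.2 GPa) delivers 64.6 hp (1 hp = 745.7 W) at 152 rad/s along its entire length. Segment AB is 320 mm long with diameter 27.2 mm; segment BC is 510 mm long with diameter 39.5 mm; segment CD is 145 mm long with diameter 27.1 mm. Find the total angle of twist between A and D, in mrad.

131 mrad

ω = 152 rad/s, so T = P/ω = 64.6×745.7 / 152.0 = 316.9 N·m.
J_AB = π(0.0272)⁴/32 = 5.37×10^-8 m⁴; J_BC = π(0.0395)⁴/32 = 2.39×10^-7 m⁴; J_CD = π(0.0271)⁴/32 = 5.30×10^-8 m⁴.
θ = (T/G)·Σ L_i/J_i = (316.9/26.2×10⁹)·(0.320/5.37×10^-8 + 0.510/2.39×10^-7 + 0.145/5.30×10^-8) = 0.1310 rad.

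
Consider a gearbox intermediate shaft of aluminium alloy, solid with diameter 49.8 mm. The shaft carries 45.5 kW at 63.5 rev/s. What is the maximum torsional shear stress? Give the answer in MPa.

4.70 MPa

ω = 2π·63.5 = 399.0 rad/s, so T = P/ω = 45.5×10³ / 399.0 = 114.0 N·m.
J = πd⁴/32 = π(0.0498)⁴/32 = 6.038×10^-7 m⁴.
τ_max = T·r/J = 114.0 × 0.0249 / 6.038×10^-7 = 4.703×10^6 Pa.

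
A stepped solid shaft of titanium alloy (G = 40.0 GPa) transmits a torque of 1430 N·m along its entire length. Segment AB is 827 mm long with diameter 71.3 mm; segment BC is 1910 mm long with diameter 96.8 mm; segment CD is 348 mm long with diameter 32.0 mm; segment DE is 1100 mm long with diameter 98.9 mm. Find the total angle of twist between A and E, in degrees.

J_AB = π(0.0713)⁴/32 = 2.54×10^-6 m⁴; J_BC = π(0.0968)⁴/32 = 8.62×10^-6 m⁴; J_CD = π(0.0320)⁴/32 = 1.03×10^-7 m⁴; J_DE = π(0.0989)⁴/32 = 9.39×10^-6 m⁴.
θ = (T/G)·Σ L_i/J_i = (1430/40.0×10⁹)·(0.827/2.54×10^-6 + 1.91/8.62×10^-6 + 0.348/1.03×10^-7 + 1.10/9.39×10^-6) = 0.1446 rad.

8.29°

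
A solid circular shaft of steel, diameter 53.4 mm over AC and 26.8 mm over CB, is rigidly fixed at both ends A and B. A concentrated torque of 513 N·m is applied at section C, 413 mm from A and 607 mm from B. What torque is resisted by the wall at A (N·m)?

Compatibility: T_A·a/J_AC = T_B·b/J_CB with T_A + T_B = T₀.
J_AC = 7.98×10^-7 m⁴, J_CB = 5.06×10^-8 m⁴, so T_A = T₀·(J_AC/a)/((J_AC/a)+(J_CB/b)) = 491.8 N·m, T_B = 21.23 N·m.

492 N·m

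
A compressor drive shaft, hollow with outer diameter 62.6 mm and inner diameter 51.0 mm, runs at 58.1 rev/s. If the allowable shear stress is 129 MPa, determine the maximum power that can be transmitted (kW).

1270 kW

J = π(d_o⁴ − d_i⁴)/32 = π(0.0626⁴ − 0.0510⁴)/32 = 8.435×10^-7 m⁴.
T_max = τ_allow·J/r = 1.29×10^8 × 8.435×10^-7 / 0.0313 = 3476 N·m.
ω = 2π·58.1 = 365.1 rad/s, so P_max = T_max·ω = 1.269×10^6 W.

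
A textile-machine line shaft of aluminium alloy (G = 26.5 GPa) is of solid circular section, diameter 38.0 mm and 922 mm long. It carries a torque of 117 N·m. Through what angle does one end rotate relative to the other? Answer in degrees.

J = πd⁴/32 = π(0.0380)⁴/32 = 2.047×10^-7 m⁴.
θ = T·L/(G·J) = 117.0 × 0.922 / (26.5×10⁹ × 2.047×10^-7) = 0.01989 rad.

1.14°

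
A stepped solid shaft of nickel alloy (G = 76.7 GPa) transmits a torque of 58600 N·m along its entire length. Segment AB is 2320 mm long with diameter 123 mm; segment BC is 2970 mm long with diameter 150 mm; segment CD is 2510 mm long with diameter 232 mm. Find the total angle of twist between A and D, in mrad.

J_AB = π(0.123)⁴/32 = 2.25×10^-5 m⁴; J_BC = π(0.150)⁴/32 = 4.97×10^-5 m⁴; J_CD = π(0.232)⁴/32 = 2.84×10^-4 m⁴.
θ = (T/G)·Σ L_i/J_i = (58600/76.7×10⁹)·(2.32/2.25×10^-5 + 2.97/4.97×10^-5 + 2.51/2.84×10^-4) = 0.1313 rad.

131 mrad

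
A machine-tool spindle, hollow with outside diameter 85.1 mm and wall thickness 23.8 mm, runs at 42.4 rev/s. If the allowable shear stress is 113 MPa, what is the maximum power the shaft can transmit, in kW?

3510 kW

J = π(d_o⁴ − d_i⁴)/32 = π(0.0851⁴ − 0.0375⁴)/32 = 4.955×10^-6 m⁴.
T_max = τ_allow·J/r = 1.13×10^8 × 4.955×10^-6 / 0.0425 = 13160 N·m.
ω = 2π·42.4 = 266.4 rad/s, so P_max = T_max·ω = 3.506×10^6 W.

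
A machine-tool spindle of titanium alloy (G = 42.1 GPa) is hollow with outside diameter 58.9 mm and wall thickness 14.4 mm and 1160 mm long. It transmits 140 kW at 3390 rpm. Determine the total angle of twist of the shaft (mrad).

9.87 mrad

ω = 2π·3390/60 = 355.0 rad/s, so T = P/ω = 140×10³ / 355.0 = 394.4 N·m.
J = π(d_o⁴ − d_i⁴)/32 = π(0.0589⁴ − 0.0301⁴)/32 = 1.101×10^-6 m⁴.
θ = T·L/(G·J) = 394.4 × 1.16 / (42.1×10⁹ × 1.101×10^-6) = 9.869×10^-3 rad.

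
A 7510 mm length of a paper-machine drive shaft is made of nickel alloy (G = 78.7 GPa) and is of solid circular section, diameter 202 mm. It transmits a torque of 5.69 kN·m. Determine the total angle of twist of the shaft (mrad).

J = πd⁴/32 = π(0.202)⁴/32 = 1.635×10^-4 m⁴.
θ = T·L/(G·J) = 5690 × 7.51 / (78.7×10⁹ × 1.635×10^-4) = 3.322×10^-3 rad.

3.32 mrad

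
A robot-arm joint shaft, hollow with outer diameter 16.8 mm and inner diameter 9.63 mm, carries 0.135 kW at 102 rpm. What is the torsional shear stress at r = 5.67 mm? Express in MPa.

10.3 MPa

ω = 2π·102/60 = 10.68 rad/s, so T = P/ω = 0.135×10³ / 10.68 = 12.64 N·m.
J = π(d_o⁴ − d_i⁴)/32 = π(0.0168⁴ − 0.00963⁴)/32 = 6.976×10^-9 m⁴.
Shear stress varies linearly with radius: τ = T·r/J = 12.64 × 0.00567 / 6.976×10^-9 = 1.027×10^7 Pa.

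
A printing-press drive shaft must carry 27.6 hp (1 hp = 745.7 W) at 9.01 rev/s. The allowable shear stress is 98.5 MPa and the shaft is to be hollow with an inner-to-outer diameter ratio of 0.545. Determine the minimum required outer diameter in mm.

ω = 2π·9.01 = 56.61 rad/s, so T = P/ω = 27.6×745.7 / 56.61 = 363.6 N·m.
For a hollow shaft with d_i/d_o = 0.545: τ_max = 16T/(π d_o³ (1−k⁴)), so d_o = [16T/(π τ_allow (1−k⁴))]^(1/3) = [16·363.6/(π·9.85×10^7·0.9118)]^(1/3) = 0.02742 m.

27.4 mm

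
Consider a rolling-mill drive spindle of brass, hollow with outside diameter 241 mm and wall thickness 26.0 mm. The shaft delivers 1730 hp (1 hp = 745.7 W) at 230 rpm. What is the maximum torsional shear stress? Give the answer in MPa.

31.3 MPa

ω = 2π·230/60 = 24.09 rad/s, so T = P/ω = 1730×745.7 / 24.09 = 53560 N·m.
J = π(d_o⁴ − d_i⁴)/32 = π(0.241⁴ − 0.189⁴)/32 = 2.059×10^-4 m⁴.
τ_max = T·r/J = 53560 × 0.120 / 2.059×10^-4 = 3.134×10^7 Pa.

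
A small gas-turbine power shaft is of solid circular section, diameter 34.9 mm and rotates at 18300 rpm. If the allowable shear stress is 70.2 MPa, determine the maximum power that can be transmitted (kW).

J = πd⁴/32 = π(0.0349)⁴/32 = 1.456×10^-7 m⁴.
T_max = τ_allow·J/r = 7.02×10^7 × 1.456×10^-7 / 0.0175 = 585.9 N·m.
ω = 2π·18300/60 = 1916 rad/s, so P_max = T_max·ω = 1.123×10^6 W.

1120 kW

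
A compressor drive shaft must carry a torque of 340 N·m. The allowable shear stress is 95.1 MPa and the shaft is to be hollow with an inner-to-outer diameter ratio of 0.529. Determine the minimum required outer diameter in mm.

For a hollow shaft with d_i/d_o = 0.529: τ_max = 16T/(π d_o³ (1−k⁴)), so d_o = [16T/(π τ_allow (1−k⁴))]^(1/3) = [16·340.0/(π·9.51×10^7·0.9217)]^(1/3) = 0.02703 m.

27.0 mm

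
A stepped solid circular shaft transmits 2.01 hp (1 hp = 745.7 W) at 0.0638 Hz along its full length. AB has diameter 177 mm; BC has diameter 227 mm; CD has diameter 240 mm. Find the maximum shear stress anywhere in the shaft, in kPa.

ω = 2π·0.0638 = 0.4009 rad/s, so T = P/ω = 2.01×745.7 / 0.4009 = 3739 N·m.
Under the same torque, τ_max = 16T/(πd³) is largest where d is smallest — segment AB (d = 177 mm).
τ_max = 16·3739/(π·(0.177)³) = 3.434×10^6 Pa.

3430 kPa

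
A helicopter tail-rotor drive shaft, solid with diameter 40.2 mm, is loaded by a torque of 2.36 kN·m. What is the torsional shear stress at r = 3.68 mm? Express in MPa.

33.9 MPa

J = πd⁴/32 = π(0.0402)⁴/32 = 2.564×10^-7 m⁴.
Shear stress varies linearly with radius: τ = T·r/J = 2360 × 0.00368 / 2.564×10^-7 = 3.387×10^7 Pa.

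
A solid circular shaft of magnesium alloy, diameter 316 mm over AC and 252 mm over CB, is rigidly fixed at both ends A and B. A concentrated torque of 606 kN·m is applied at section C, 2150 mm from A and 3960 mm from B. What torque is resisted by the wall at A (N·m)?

497000 N·m

Compatibility: T_A·a/J_AC = T_B·b/J_CB with T_A + T_B = T₀.
J_AC = 9.79×10^-4 m⁴, J_CB = 3.96×10^-4 m⁴, so T_A = T₀·(J_AC/a)/((J_AC/a)+(J_CB/b)) = 496900 N·m, T_B = 109100 N·m.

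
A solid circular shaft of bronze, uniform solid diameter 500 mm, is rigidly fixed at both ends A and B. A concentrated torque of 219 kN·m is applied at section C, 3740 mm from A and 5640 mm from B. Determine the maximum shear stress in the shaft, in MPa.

5.37 MPa

With uniform GJ and both ends fixed, compatibility θ_AC = θ_CB gives T_A·a = T_B·b, together with T_A + T_B = T₀.
T_A = T₀·b/(a+b) = 219000·5640/9380 = 131700 N·m; T_B = 87320 N·m.
τ in each portion: τ_AC = 5.37×10^6 Pa, τ_CB = 3.56×10^6 Pa; maximum is in AC.
τ_max = T_AC·r/J = 131700·0.250/6.14×10^-3 = 5.365×10^6 Pa.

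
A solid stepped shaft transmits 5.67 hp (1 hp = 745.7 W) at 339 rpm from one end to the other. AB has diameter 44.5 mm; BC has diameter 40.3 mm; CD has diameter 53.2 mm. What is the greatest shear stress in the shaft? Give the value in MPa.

9.27 MPa

ω = 2π·339/60 = 35.50 rad/s, so T = P/ω = 5.67×745.7 / 35.50 = 119.1 N·m.
Under the same torque, τ_max = 16T/(πd³) is largest where d is smallest — segment BC (d = 40.3 mm).
τ_max = 16·119.1/(π·(0.0403)³) = 9.268×10^6 Pa.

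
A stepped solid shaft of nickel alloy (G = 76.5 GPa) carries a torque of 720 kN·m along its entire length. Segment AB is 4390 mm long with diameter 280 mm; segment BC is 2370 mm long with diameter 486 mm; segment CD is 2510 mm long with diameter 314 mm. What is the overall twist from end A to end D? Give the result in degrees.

5.57°

J_AB = π(0.280)⁴/32 = 6.03×10^-4 m⁴; J_BC = π(0.486)⁴/32 = 5.48×10^-3 m⁴; J_CD = π(0.314)⁴/32 = 9.54×10^-4 m⁴.
θ = (T/G)·Σ L_i/J_i = (720000/76.5×10⁹)·(4.39/6.03×10^-4 + 2.37/5.48×10^-3 + 2.51/9.54×10^-4) = 0.09730 rad.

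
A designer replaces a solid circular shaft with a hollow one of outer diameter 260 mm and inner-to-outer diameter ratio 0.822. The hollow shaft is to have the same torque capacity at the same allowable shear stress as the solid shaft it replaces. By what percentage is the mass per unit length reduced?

Equal τ_max and T ⇒ the solid shaft needs d_s³ = d_o³(1−k⁴), so d_s = 260·(1−0.822⁴)^(1/3) = 212.2 mm.
Area ratio A_h/A_s = d_o²(1−k²)/d_s² = (1−k²)/(1−k⁴)^(2/3) = 0.4870.
Mass saving = 1 − 0.4870 = 51.3 %.

51.3 %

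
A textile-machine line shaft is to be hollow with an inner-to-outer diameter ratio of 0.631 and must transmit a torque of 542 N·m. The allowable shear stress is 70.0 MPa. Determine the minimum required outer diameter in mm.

For a hollow shaft with d_i/d_o = 0.631: τ_max = 16T/(π d_o³ (1−k⁴)), so d_o = [16T/(π τ_allow (1−k⁴))]^(1/3) = [16·542.0/(π·7.00×10^7·0.8415)]^(1/3) = 0.03605 m.

36.1 mm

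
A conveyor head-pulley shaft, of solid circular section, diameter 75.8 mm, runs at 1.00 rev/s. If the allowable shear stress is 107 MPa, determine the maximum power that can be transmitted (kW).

J = πd⁴/32 = π(0.0758)⁴/32 = 3.241×10^-6 m⁴.
T_max = τ_allow·J/r = 1.07×10^8 × 3.241×10^-6 / 0.0379 = 9150 N·m.
ω = 2π·1.00 = 6.283 rad/s, so P_max = T_max·ω = 5.749×10^4 W.

57.5 kW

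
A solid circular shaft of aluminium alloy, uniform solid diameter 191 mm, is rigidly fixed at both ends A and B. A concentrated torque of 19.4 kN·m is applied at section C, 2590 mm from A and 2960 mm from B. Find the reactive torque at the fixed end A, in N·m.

With uniform GJ and both ends fixed, compatibility θ_AC = θ_CB gives T_A·a = T_B·b, together with T_A + T_B = T₀.
T_A = T₀·b/(a+b) = 19400·2960/5550 = 10350 N·m; T_B = 9053 N·m.

10300 N·m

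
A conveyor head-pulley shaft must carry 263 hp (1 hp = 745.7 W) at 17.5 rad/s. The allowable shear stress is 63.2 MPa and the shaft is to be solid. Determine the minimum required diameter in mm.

96.7 mm

ω = 17.5 rad/s, so T = P/ω = 263×745.7 / 17.50 = 11210 N·m.
For a solid shaft τ_max = 16T/(πd³), so d = (16T/(π τ_allow))^(1/3) = (16·11210/(π·6.32×10^7))^(1/3) = 0.09666 m.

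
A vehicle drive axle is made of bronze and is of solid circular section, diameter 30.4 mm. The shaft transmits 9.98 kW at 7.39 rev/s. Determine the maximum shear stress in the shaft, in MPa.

ω = 2π·7.39 = 46.43 rad/s, so T = P/ω = 9.98×10³ / 46.43 = 214.9 N·m.
J = πd⁴/32 = π(0.0304)⁴/32 = 8.385×10^-8 m⁴.
τ_max = T·r/J = 214.9 × 0.0152 / 8.385×10^-8 = 3.896×10^7 Pa.

39.0 MPa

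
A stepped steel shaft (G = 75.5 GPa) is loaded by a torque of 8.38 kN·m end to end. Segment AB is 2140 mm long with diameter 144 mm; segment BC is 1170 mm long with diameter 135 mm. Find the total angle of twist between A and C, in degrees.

J_AB = π(0.144)⁴/32 = 4.22×10^-5 m⁴; J_BC = π(0.135)⁴/32 = 3.26×10^-5 m⁴.
θ = (T/G)·Σ L_i/J_i = (8380/75.5×10⁹)·(2.14/4.22×10^-5 + 1.17/3.26×10^-5) = 9.609×10^-3 rad.

0.551°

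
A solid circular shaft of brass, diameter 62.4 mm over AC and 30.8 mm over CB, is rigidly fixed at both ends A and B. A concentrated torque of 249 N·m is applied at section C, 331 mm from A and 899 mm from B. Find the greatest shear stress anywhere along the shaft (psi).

Compatibility: T_A·a/J_AC = T_B·b/J_CB with T_A + T_B = T₀.
J_AC = 1.49×10^-6 m⁴, J_CB = 8.83×10^-8 m⁴, so T_A = T₀·(J_AC/a)/((J_AC/a)+(J_CB/b)) = 243.7 N·m, T_B = 5.325 N·m.
τ in each portion: τ_AC = 5.11×10^6 Pa, τ_CB = 9.28×10^5 Pa; maximum is in AC.
τ_max = T_AC·r/J = 243.7·0.0312/1.49×10^-6 = 5.108×10^6 Pa.

741 psi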